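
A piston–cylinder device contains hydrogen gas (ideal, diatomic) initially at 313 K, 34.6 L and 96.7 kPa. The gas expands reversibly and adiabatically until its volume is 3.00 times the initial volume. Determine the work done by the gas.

n = P₁V₁/(RT₁) = 96.7×34.6/(8.314×313) = 1.29 mol.
Adiabatic: TV^(γ−1) = const ⇒ T₂ = 313×(0.333)^0.400 = 202 K; PV^γ = const ⇒ P₂ = 20.8 kPa.
ΔU = nCvΔT = 1.29×20.8×(202−313) = -2970 J.
Q = 0 for an adiabatic process, so W = −ΔU = 2970 J.

2970 J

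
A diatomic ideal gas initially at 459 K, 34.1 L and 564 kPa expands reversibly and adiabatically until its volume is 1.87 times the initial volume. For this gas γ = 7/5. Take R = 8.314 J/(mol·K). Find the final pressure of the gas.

235 kPa

Adiabatic: TV^(γ−1) = const ⇒ T₂ = 459×(0.535)^0.400 = 357 K; PV^γ = const ⇒ P₂ = 235 kPa.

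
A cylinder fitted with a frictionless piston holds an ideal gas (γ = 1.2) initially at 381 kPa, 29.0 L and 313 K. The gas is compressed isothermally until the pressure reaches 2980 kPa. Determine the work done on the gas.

n = P₁V₁/(RT₁) = 381×29.0/(8.314×313) = 4.25 mol.
Isothermal: T stays 313 K; PV = const ⇒ V₂ = 3.71 L, P₂ = 2980 kPa.
W = nRT ln(V₂/V₁) = 4.25×8.314×313×ln(0.128) = -22700 J.
Work done on the gas = −W_by = 22700 J.

22700 J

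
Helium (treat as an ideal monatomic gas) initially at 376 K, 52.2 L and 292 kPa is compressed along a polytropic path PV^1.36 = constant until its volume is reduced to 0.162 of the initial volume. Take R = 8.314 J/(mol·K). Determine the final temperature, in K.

724 K

Polytropic n=1.36: T₂ = T₁(V₁/V₂)^(n−1) = 376×(6.17)^0.36 = 724 K; P₂ = P₁(V₁/V₂)^n = 3470 kPa.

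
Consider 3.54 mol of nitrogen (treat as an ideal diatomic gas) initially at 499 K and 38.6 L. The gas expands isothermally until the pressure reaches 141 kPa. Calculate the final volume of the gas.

104 L

P₁ = nRT₁/V₁ = 3.54×8.314×499/38.6 = 380 kPa.
Isothermal: T stays 499 K; PV = const ⇒ V₂ = 104 L, P₂ = 141 kPa.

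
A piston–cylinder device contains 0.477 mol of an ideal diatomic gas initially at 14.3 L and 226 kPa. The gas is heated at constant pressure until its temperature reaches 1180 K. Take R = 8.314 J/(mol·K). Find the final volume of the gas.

20.7 L

T₁ = P₁V₁/(nR) = 226×14.3/(0.477×8.314) = 815 K.
Isobaric: P stays 226 kPa; V/T = const ⇒ T₂ = 1180 K, V₂ = 20.7 L.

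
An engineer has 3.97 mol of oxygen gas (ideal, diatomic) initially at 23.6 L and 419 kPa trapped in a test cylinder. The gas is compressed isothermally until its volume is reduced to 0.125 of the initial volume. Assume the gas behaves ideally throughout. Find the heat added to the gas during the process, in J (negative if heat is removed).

T₁ = P₁V₁/(nR) = 419×23.6/(3.97×8.314) = 300 K.
Isothermal: T stays 300 K; PV = const ⇒ V₂ = 2.95 L, P₂ = 3350 kPa.
ΔU = 0 (ideal gas, T constant).
W = nRT ln(V₂/V₁) = 3.97×8.314×300×ln(0.125) = -20600 J.
Q = ΔU + W = -20600 J.

-20600 J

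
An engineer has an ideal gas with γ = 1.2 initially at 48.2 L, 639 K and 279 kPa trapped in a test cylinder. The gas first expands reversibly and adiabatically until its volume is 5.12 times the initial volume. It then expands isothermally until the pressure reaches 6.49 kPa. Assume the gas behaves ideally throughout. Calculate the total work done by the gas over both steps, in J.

n = P₁V₁/(RT₁) = 279×48.2/(8.314×639) = 2.53 mol.
Step 1 — Adiabatic: TV^(γ−1) = const ⇒ T₂ = 639×(0.195)^0.200 = 461 K; PV^γ = const ⇒ P₂ = 39.3 kPa.
ΔU = nCvΔT = 2.53×41.6×(461−639) = -18700 J.
Q = 0 for an adiabatic process, so W = −ΔU = 18700 J.
State after step 1: P = 39.3 kPa, V = 247 L, T = 461 K.
Step 2 — Isothermal: T stays 461 K; PV = const ⇒ V₂ = 1490 L, P₂ = 6.49 kPa.
ΔU = 0 (ideal gas, T constant).
W = nRT ln(V₂/V₁) = 2.53×8.314×461×ln(6.06) = 17500 J.
Q = ΔU + W = 17500 J.
Net over both steps: W = 36200 J, Q = 17500 J, ΔU = -18700 J.

36200 J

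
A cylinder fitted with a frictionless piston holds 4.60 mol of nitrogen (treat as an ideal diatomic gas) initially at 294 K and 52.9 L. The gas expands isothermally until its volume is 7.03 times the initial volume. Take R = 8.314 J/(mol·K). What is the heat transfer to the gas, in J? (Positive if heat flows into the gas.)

21900 J

P₁ = nRT₁/V₁ = 4.60×8.314×294/52.9 = 213 kPa.
Isothermal: T stays 294 K; PV = const ⇒ V₂ = 372 L, P₂ = 30.2 kPa.
ΔU = 0 (ideal gas, T constant).
W = nRT ln(V₂/V₁) = 4.60×8.314×294×ln(7.03) = 21900 J.
Q = ΔU + W = 21900 J.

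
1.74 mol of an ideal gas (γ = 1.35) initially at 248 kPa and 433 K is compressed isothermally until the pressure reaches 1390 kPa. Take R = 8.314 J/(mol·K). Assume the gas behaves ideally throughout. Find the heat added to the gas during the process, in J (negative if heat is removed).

V₁ = nRT₁/P₁ = 1.74×8.314×433/248 = 25.3 L.
Isothermal: T stays 433 K; PV = const ⇒ V₂ = 4.51 L, P₂ = 1390 kPa.
ΔU = 0 (ideal gas, T constant).
W = nRT ln(V₂/V₁) = 1.74×8.314×433×ln(0.178) = -10800 J.
Q = ΔU + W = -10800 J.

-10800 J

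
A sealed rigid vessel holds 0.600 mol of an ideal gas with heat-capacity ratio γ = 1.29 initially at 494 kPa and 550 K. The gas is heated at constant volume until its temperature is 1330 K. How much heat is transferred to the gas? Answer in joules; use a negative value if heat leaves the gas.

V₁ = nRT₁/P₁ = 0.600×8.314×550/494 = 5.55 L.
Isochoric: V stays 5.55 L; P/T = const ⇒ T₂ = 1330 K, P₂ = 1190 kPa.
W = 0 (no volume change).
ΔU = nCvΔT = 0.600×28.7×(1330−550) = 13400 J.
Q = ΔU = 13400 J.

13400 J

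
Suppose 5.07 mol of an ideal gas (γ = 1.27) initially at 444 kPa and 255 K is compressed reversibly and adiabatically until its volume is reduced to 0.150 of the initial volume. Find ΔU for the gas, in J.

V₁ = nRT₁/P₁ = 5.07×8.314×255/444 = 24.2 L.
Adiabatic: TV^(γ−1) = const ⇒ T₂ = 255×(6.67)^0.270 = 426 K; PV^γ = const ⇒ P₂ = 4940 kPa.
For an ideal gas ΔU = nCvΔT with Cv = R/(γ−1) = 30.8 J/(mol·K).
ΔU = 5.07×30.8×(426−255) = 26600 J.

26600 J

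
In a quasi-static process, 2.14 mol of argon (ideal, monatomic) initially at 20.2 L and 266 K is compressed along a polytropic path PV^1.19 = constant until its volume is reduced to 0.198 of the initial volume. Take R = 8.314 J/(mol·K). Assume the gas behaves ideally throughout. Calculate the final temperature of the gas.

362 K

P₁ = nRT₁/V₁ = 2.14×8.314×266/20.2 = 234 kPa.
Polytropic n=1.19: T₂ = T₁(V₁/V₂)^(n−1) = 266×(5.05)^0.19 = 362 K; P₂ = P₁(V₁/V₂)^n = 1610 kPa.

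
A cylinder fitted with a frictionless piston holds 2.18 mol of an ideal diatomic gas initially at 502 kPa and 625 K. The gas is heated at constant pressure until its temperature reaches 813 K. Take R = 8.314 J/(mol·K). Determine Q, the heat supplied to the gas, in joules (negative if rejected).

V₁ = nRT₁/P₁ = 2.18×8.314×625/502 = 22.6 L.
Isobaric: P stays 502 kPa; V/T = const ⇒ T₂ = 813 K, V₂ = 29.4 L.
W = PΔV = 502×(29.4−22.6) kPa·L = 3410 J.
ΔU = nCvΔT = 2.18×20.8×(813−625) = 8520 J.
Q = ΔU + W = nCpΔT = 11900 J.

11900 J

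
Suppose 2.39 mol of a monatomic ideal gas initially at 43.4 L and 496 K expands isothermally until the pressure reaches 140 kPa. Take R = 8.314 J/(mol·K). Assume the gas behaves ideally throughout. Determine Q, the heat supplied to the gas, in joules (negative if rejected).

P₁ = nRT₁/V₁ = 2.39×8.314×496/43.4 = 227 kPa.
Isothermal: T stays 496 K; PV = const ⇒ V₂ = 70.4 L, P₂ = 140 kPa.
ΔU = 0 (ideal gas, T constant).
W = nRT ln(V₂/V₁) = 2.39×8.314×496×ln(1.62) = 4770 J.
Q = ΔU + W = 4770 J.

4770 J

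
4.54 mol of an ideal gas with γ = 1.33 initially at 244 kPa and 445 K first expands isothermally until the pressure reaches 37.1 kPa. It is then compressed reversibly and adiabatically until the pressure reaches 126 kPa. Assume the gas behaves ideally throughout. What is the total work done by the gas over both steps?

13600 J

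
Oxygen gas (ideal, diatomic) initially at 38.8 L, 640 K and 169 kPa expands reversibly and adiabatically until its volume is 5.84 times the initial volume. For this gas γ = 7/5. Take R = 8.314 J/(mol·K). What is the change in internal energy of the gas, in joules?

-8300 J

n = P₁V₁/(RT₁) = 169×38.8/(8.314×640) = 1.23 mol.
Adiabatic: TV^(γ−1) = const ⇒ T₂ = 640×(0.171)^0.400 = 316 K; PV^γ = const ⇒ P₂ = 14.3 kPa.
For an ideal gas ΔU = nCvΔT with Cv = (5/2)R = 20.8 J/(mol·K).
ΔU = 1.23×20.8×(316−640) = -8300 J.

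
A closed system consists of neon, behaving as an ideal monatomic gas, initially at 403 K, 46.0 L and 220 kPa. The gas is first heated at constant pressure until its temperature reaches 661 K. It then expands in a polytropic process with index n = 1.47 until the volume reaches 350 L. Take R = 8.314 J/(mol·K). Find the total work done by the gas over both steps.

24600 J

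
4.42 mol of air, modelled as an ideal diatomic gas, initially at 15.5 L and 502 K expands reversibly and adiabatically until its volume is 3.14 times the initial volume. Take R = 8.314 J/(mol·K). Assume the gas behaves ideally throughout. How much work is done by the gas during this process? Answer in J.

16900 J

P₁ = nRT₁/V₁ = 4.42×8.314×502/15.5 = 1190 kPa.
Adiabatic: TV^(γ−1) = const ⇒ T₂ = 502×(0.318)^0.400 = 318 K; PV^γ = const ⇒ P₂ = 240 kPa.
ΔU = nCvΔT = 4.42×20.8×(318−502) = -16900 J.
Q = 0 for an adiabatic process, so W = −ΔU = 16900 J.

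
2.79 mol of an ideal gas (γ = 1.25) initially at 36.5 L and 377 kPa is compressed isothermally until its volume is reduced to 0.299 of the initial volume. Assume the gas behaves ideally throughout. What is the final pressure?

T₁ = P₁V₁/(nR) = 377×36.5/(2.79×8.314) = 593 K.
Isothermal: T stays 593 K; PV = const ⇒ V₂ = 10.9 L, P₂ = 1260 kPa.

1260 kPa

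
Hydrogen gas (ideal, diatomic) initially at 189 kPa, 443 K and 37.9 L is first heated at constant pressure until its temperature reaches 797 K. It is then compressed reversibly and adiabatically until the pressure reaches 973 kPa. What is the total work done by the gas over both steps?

n = P₁V₁/(RT₁) = 189×37.9/(8.314×443) = 1.94 mol.
Step 1 — Isobaric: P stays 189 kPa; V/T = const ⇒ T₂ = 797 K, V₂ = 68.2 L.
W = PΔV = 189×(68.2−37.9) kPa·L = 5720 J.
ΔU = nCvΔT = 1.94×20.8×(797−443) = 14300 J.
Q = ΔU + W = nCpΔT = 20000 J.
State after step 1: P = 189 kPa, V = 68.2 L, T = 797 K.
Step 2 — Adiabatic: T₂/T₁ = (P₂/P₁)^((γ−1)/γ) ⇒ T₂ = 797×(5.15)^0.286 = 1270 K; V₂ = 21.2 L.
ΔU = nCvΔT = 1.94×20.8×(1270−797) = 19200 J.
Q = 0 for an adiabatic process, so W = −ΔU = -19200 J.
Net over both steps: W = -13500 J, Q = 20000 J, ΔU = 33500 J.

-13500 J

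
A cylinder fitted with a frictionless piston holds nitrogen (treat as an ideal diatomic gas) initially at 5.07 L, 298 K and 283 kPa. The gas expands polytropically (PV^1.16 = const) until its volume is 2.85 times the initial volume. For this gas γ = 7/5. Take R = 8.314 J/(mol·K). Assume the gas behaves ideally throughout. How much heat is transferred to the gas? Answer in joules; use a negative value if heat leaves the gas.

830 J

n = P₁V₁/(RT₁) = 283×5.07/(8.314×298) = 0.579 mol.
Polytropic n=1.16: T₂ = T₁(V₁/V₂)^(n−1) = 298×(0.351)^0.16 = 252 K; P₂ = P₁(V₁/V₂)^n = 84.0 kPa.
W = (P₁V₁−P₂V₂)/(n−1) = (283×5.07−84.0×14.4)/0.16 = 1380 J.
ΔU = nCvΔT = 0.579×20.8×(252−298) = -553 J.
Q = ΔU + W = 830 J.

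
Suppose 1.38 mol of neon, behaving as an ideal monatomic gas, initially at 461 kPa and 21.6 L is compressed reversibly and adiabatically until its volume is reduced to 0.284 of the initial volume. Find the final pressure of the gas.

T₁ = P₁V₁/(nR) = 461×21.6/(1.38×8.314) = 868 K.
Adiabatic: TV^(γ−1) = const ⇒ T₂ = 868×(3.52)^0.667 = 2010 K; PV^γ = const ⇒ P₂ = 3760 kPa.

3760 kPa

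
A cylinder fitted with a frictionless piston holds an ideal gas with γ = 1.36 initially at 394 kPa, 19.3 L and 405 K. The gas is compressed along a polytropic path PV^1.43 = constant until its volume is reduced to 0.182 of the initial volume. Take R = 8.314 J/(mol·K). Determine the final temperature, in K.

843 K

Polytropic n=1.43: T₂ = T₁(V₁/V₂)^(n−1) = 405×(5.49)^0.43 = 843 K; P₂ = P₁(V₁/V₂)^n = 4500 kPa.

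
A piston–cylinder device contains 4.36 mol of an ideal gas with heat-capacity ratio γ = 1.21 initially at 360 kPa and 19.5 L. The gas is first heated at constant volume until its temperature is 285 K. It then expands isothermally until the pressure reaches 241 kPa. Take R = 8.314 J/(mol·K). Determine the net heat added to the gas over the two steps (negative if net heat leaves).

T₁ = P₁V₁/(nR) = 360×19.5/(4.36×8.314) = 194 K.
Step 1 — Isochoric: V stays 19.5 L; P/T = const ⇒ T₂ = 285 K, P₂ = 530 kPa.
W = 0 (no volume change).
ΔU = nCvΔT = 4.36×39.6×(285−194) = 15800 J.
Q = ΔU = 15800 J.
State after step 1: P = 530 kPa, V = 19.5 L, T = 285 K.
Step 2 — Isothermal: T stays 285 K; PV = const ⇒ V₂ = 42.9 L, P₂ = 241 kPa.
ΔU = 0 (ideal gas, T constant).
W = nRT ln(V₂/V₁) = 4.36×8.314×285×ln(2.20) = 8140 J.
Q = ΔU + W = 8140 J.
Net over both steps: W = 8140 J, Q = 23900 J, ΔU = 15800 J.

23900 J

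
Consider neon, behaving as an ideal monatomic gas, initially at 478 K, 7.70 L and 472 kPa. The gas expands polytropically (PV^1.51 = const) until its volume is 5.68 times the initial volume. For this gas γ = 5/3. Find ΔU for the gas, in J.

-3200 J

n = P₁V₁/(RT₁) = 472×7.70/(8.314×478) = 0.915 mol.
Polytropic n=1.51: T₂ = T₁(V₁/V₂)^(n−1) = 478×(0.176)^0.51 = 197 K; P₂ = P₁(V₁/V₂)^n = 34.3 kPa.
For an ideal gas ΔU = nCvΔT with Cv = (3/2)R = 12.5 J/(mol·K).
ΔU = 0.915×12.5×(197−478) = -3200 J.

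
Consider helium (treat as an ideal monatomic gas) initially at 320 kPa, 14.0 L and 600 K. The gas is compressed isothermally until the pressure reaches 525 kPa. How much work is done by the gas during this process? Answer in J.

-2220 J

n = P₁V₁/(RT₁) = 320×14.0/(8.314×600) = 0.898 mol.
Isothermal: T stays 600 K; PV = const ⇒ V₂ = 8.53 L, P₂ = 525 kPa.
W = nRT ln(V₂/V₁) = 0.898×8.314×600×ln(0.610) = -2220 J.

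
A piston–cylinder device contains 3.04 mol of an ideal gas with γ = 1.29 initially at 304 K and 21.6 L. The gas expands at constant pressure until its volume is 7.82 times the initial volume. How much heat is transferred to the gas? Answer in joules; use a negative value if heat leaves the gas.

P₁ = nRT₁/V₁ = 3.04×8.314×304/21.6 = 356 kPa.
Isobaric: P stays 356 kPa; V/T = const ⇒ T₂ = 2380 K, V₂ = 169 L.
W = PΔV = 356×(169−21.6) kPa·L = 52400 J.
ΔU = nCvΔT = 3.04×28.7×(2380−304) = 181000 J.
Q = ΔU + W = nCpΔT = 233000 J.

233000 J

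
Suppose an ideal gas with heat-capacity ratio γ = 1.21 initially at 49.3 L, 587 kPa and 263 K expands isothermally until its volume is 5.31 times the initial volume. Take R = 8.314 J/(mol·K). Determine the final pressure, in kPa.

111 kPa

Isothermal: T stays 263 K; PV = const ⇒ V₂ = 262 L, P₂ = 111 kPa.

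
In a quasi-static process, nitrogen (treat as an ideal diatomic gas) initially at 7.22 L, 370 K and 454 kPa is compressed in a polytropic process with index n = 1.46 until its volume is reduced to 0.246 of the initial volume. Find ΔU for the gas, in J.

n = P₁V₁/(RT₁) = 454×7.22/(8.314×370) = 1.07 mol.
Polytropic n=1.46: T₂ = T₁(V₁/V₂)^(n−1) = 370×(4.07)^0.46 = 705 K; P₂ = P₁(V₁/V₂)^n = 3520 kPa.
For an ideal gas ΔU = nCvΔT with Cv = (5/2)R = 20.8 J/(mol·K).
ΔU = 1.07×20.8×(705−370) = 7430 J.

7430 J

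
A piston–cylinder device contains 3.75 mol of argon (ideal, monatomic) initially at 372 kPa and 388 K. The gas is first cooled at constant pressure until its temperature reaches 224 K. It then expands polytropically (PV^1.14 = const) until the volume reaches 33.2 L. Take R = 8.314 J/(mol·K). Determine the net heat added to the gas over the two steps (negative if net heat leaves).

-9760 J

V₁ = nRT₁/P₁ = 3.75×8.314×388/372 = 32.5 L.
Step 1 — Isobaric: P stays 372 kPa; V/T = const ⇒ T₂ = 224 K, V₂ = 18.8 L.
W = PΔV = 372×(18.8−32.5) kPa·L = -5110 J.
ΔU = nCvΔT = 3.75×12.5×(224−388) = -7670 J.
Q = ΔU + W = nCpΔT = -12800 J.
State after step 1: P = 372 kPa, V = 18.8 L, T = 224 K.
Step 2 — Polytropic n=1.14: T₂ = T₁(V₁/V₂)^(n−1) = 224×(0.565)^0.14 = 207 K; P₂ = P₁(V₁/V₂)^n = 194 kPa.
W = (P₁V₁−P₂V₂)/(n−1) = (372×18.8−194×33.2)/0.14 = 3830 J.
ΔU = nCvΔT = 3.75×12.5×(207−224) = -804 J.
Q = ΔU + W = 3020 J.
Net over both steps: W = -1290 J, Q = -9760 J, ΔU = -8470 J.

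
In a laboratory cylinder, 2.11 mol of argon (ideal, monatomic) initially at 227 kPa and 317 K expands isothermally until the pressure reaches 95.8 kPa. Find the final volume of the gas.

V₁ = nRT₁/P₁ = 2.11×8.314×317/227 = 24.5 L.
Isothermal: T stays 317 K; PV = const ⇒ V₂ = 58.0 L, P₂ = 95.8 kPa.

58.0 L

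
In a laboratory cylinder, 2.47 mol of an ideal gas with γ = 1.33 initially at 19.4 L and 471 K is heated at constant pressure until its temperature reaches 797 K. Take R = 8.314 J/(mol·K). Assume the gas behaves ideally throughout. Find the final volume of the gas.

32.8 L

P₁ = nRT₁/V₁ = 2.47×8.314×471/19.4 = 499 kPa.
Isobaric: P stays 499 kPa; V/T = const ⇒ T₂ = 797 K, V₂ = 32.8 L.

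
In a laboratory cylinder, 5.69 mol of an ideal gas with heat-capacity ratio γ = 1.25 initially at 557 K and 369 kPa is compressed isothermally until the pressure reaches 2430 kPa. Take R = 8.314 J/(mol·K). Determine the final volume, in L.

10.8 L

V₁ = nRT₁/P₁ = 5.69×8.314×557/369 = 71.4 L.
Isothermal: T stays 557 K; PV = const ⇒ V₂ = 10.8 L, P₂ = 2430 kPa.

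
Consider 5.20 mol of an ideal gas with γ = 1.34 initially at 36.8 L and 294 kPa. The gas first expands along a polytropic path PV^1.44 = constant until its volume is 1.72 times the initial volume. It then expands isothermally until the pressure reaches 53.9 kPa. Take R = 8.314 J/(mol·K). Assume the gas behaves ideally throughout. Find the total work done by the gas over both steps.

13000 J

T₁ = P₁V₁/(nR) = 294×36.8/(5.20×8.314) = 250 K.
Step 1 — Polytropic n=1.44: T₂ = T₁(V₁/V₂)^(n−1) = 250×(0.581)^0.44 = 197 K; P₂ = P₁(V₁/V₂)^n = 135 kPa.
W = (P₁V₁−P₂V₂)/(n−1) = (294×36.8−135×63.3)/0.44 = 5220 J.
ΔU = nCvΔT = 5.20×24.5×(197−250) = -6760 J.
Q = ΔU + W = -1540 J.
State after step 1: P = 135 kPa, V = 63.3 L, T = 197 K.
Step 2 — Isothermal: T stays 197 K; PV = const ⇒ V₂ = 158 L, P₂ = 53.9 kPa.
ΔU = 0 (ideal gas, T constant).
W = nRT ln(V₂/V₁) = 5.20×8.314×197×ln(2.50) = 7800 J.
Q = ΔU + W = 7800 J.
Net over both steps: W = 13000 J, Q = 6270 J, ΔU = -6760 J.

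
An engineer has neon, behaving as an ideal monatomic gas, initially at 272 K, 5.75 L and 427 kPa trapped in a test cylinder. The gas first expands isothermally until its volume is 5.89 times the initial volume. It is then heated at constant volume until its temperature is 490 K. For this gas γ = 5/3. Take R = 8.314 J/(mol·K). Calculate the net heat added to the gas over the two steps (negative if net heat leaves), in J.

7310 J

n = P₁V₁/(RT₁) = 427×5.75/(8.314×272) = 1.09 mol.
Step 1 — Isothermal: T stays 272 K; PV = const ⇒ V₂ = 33.9 L, P₂ = 72.5 kPa.
ΔU = 0 (ideal gas, T constant).
W = nRT ln(V₂/V₁) = 1.09×8.314×272×ln(5.89) = 4350 J.
Q = ΔU + W = 4350 J.
State after step 1: P = 72.5 kPa, V = 33.9 L, T = 272 K.
Step 2 — Isochoric: V stays 33.9 L; P/T = const ⇒ T₂ = 490 K, P₂ = 131 kPa.
W = 0 (no volume change).
ΔU = nCvΔT = 1.09×12.5×(490−272) = 2950 J.
Q = ΔU = 2950 J.
Net over both steps: W = 4350 J, Q = 7310 J, ΔU = 2950 J.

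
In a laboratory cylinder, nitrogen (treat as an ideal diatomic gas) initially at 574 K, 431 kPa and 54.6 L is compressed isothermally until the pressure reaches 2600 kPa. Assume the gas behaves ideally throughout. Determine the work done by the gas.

-42300 J

n = P₁V₁/(RT₁) = 431×54.6/(8.314×574) = 4.93 mol.
Isothermal: T stays 574 K; PV = const ⇒ V₂ = 9.05 L, P₂ = 2600 kPa.
W = nRT ln(V₂/V₁) = 4.93×8.314×574×ln(0.166) = -42300 J.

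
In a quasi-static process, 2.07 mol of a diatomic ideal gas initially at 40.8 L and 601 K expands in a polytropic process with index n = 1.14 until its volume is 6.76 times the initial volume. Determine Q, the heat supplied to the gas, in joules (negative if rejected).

P₁ = nRT₁/V₁ = 2.07×8.314×601/40.8 = 254 kPa.
Polytropic n=1.14: T₂ = T₁(V₁/V₂)^(n−1) = 601×(0.148)^0.14 = 460 K; P₂ = P₁(V₁/V₂)^n = 28.7 kPa.
W = (P₁V₁−P₂V₂)/(n−1) = (254×40.8−28.7×276)/0.14 = 17300 J.
ΔU = nCvΔT = 2.07×20.8×(460−601) = -6070 J.
Q = ΔU + W = 11300 J.

11300 J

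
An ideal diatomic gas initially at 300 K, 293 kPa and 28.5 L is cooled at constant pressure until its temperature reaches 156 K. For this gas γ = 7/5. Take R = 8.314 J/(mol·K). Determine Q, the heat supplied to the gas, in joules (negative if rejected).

n = P₁V₁/(RT₁) = 293×28.5/(8.314×300) = 3.35 mol.
Isobaric: P stays 293 kPa; V/T = const ⇒ T₂ = 156 K, V₂ = 14.8 L.
W = PΔV = 293×(14.8−28.5) kPa·L = -4010 J.
ΔU = nCvΔT = 3.35×20.8×(156−300) = -10000 J.
Q = ΔU + W = nCpΔT = -14000 J.

-14000 J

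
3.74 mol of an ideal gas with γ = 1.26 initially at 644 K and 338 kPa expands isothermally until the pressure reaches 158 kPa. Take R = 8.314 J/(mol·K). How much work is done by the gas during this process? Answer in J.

V₁ = nRT₁/P₁ = 3.74×8.314×644/338 = 59.2 L.
Isothermal: T stays 644 K; PV = const ⇒ V₂ = 127 L, P₂ = 158 kPa.
W = nRT ln(V₂/V₁) = 3.74×8.314×644×ln(2.14) = 15200 J.

15200 J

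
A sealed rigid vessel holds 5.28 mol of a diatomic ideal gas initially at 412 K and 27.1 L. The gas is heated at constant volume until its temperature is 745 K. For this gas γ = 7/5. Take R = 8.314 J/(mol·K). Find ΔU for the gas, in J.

P₁ = nRT₁/V₁ = 5.28×8.314×412/27.1 = 667 kPa.
Isochoric: V stays 27.1 L; P/T = const ⇒ T₂ = 745 K, P₂ = 1210 kPa.
For an ideal gas ΔU = nCvΔT with Cv = (5/2)R = 20.8 J/(mol·K).
ΔU = 5.28×20.8×(745−412) = 36500 J.

36500 J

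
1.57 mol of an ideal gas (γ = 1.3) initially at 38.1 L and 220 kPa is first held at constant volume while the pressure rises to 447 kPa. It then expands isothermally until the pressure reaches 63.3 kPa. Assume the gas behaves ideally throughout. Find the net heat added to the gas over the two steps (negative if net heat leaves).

T₁ = P₁V₁/(nR) = 220×38.1/(1.57×8.314) = 642 K.
Step 1 — Isochoric: V stays 38.1 L; P/T = const ⇒ T₂ = 1300 K, P₂ = 447 kPa.
W = 0 (no volume change).
ΔU = nCvΔT = 1.57×27.7×(1300−642) = 28800 J.
Q = ΔU = 28800 J.
State after step 1: P = 447 kPa, V = 38.1 L, T = 1300 K.
Step 2 — Isothermal: T stays 1300 K; PV = const ⇒ V₂ = 269 L, P₂ = 63.3 kPa.
ΔU = 0 (ideal gas, T constant).
W = nRT ln(V₂/V₁) = 1.57×8.314×1300×ln(7.06) = 33300 J.
Q = ΔU + W = 33300 J.
Net over both steps: W = 33300 J, Q = 62100 J, ΔU = 28800 J.

62100 J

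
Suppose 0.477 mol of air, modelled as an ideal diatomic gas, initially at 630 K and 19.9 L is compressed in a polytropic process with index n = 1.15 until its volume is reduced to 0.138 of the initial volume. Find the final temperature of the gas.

P₁ = nRT₁/V₁ = 0.477×8.314×630/19.9 = 126 kPa.
Polytropic n=1.15: T₂ = T₁(V₁/V₂)^(n−1) = 630×(7.25)^0.15 = 848 K; P₂ = P₁(V₁/V₂)^n = 1220 kPa.

848 K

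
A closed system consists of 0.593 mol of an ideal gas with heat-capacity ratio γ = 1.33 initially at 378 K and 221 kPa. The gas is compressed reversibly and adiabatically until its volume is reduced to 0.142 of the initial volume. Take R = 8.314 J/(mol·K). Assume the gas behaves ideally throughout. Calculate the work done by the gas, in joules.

-5110 J

V₁ = nRT₁/P₁ = 0.593×8.314×378/221 = 8.43 L.
Adiabatic: TV^(γ−1) = const ⇒ T₂ = 378×(7.04)^0.330 = 720 K; PV^γ = const ⇒ P₂ = 2960 kPa.
ΔU = nCvΔT = 0.593×25.2×(720−378) = 5110 J.
Q = 0 for an adiabatic process, so W = −ΔU = -5110 J.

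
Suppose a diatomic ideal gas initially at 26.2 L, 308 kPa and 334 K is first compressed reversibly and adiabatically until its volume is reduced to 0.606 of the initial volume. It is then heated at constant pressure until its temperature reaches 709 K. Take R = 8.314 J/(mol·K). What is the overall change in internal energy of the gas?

n = P₁V₁/(RT₁) = 308×26.2/(8.314×334) = 2.91 mol.
Step 1 — Adiabatic: TV^(γ−1) = const ⇒ T₂ = 334×(1.65)^0.400 = 408 K; PV^γ = const ⇒ P₂ = 621 kPa.
ΔU = nCvΔT = 2.91×20.8×(408−334) = 4480 J.
Q = 0 for an adiabatic process, so W = −ΔU = -4480 J.
State after step 1: P = 621 kPa, V = 15.9 L, T = 408 K.
Step 2 — Isobaric: P stays 621 kPa; V/T = const ⇒ T₂ = 709 K, V₂ = 27.6 L.
W = PΔV = 621×(27.6−15.9) kPa·L = 7270 J.
ΔU = nCvΔT = 2.91×20.8×(709−408) = 18200 J.
Q = ΔU + W = nCpΔT = 25400 J.
Net over both steps: W = 2790 J, Q = 25400 J, ΔU = 22700 J.

22700 J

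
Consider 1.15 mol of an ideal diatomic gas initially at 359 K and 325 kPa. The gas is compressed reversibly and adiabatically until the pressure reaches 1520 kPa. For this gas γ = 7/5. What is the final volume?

3.51 L

V₁ = nRT₁/P₁ = 1.15×8.314×359/325 = 10.6 L.
Adiabatic: T₂/T₁ = (P₂/P₁)^((γ−1)/γ) ⇒ T₂ = 359×(4.68)^0.286 = 558 K; V₂ = 3.51 L.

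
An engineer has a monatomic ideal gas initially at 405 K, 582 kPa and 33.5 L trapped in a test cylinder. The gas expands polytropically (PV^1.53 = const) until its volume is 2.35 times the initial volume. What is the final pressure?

Polytropic n=1.53: T₂ = T₁(V₁/V₂)^(n−1) = 405×(0.426)^0.53 = 258 K; P₂ = P₁(V₁/V₂)^n = 157 kPa.

157 kPa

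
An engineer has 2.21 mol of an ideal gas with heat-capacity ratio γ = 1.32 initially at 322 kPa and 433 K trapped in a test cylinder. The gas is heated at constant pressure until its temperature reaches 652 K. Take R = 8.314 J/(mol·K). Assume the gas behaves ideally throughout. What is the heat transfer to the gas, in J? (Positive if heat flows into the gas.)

16600 J

V₁ = nRT₁/P₁ = 2.21×8.314×433/322 = 24.7 L.
Isobaric: P stays 322 kPa; V/T = const ⇒ T₂ = 652 K, V₂ = 37.2 L.
W = PΔV = 322×(37.2−24.7) kPa·L = 4020 J.
ΔU = nCvΔT = 2.21×26.0×(652−433) = 12600 J.
Q = ΔU + W = nCpΔT = 16600 J.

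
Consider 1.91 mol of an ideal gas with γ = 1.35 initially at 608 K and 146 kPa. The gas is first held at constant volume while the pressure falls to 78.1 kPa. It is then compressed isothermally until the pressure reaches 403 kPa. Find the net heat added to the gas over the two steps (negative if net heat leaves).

V₁ = nRT₁/P₁ = 1.91×8.314×608/146 = 66.1 L.
Step 1 — Isochoric: V stays 66.1 L; P/T = const ⇒ T₂ = 325 K, P₂ = 78.1 kPa.
W = 0 (no volume change).
ΔU = nCvΔT = 1.91×23.8×(325−608) = -12800 J.
Q = ΔU = -12800 J.
State after step 1: P = 78.1 kPa, V = 66.1 L, T = 325 K.
Step 2 — Isothermal: T stays 325 K; PV = const ⇒ V₂ = 12.8 L, P₂ = 403 kPa.
ΔU = 0 (ideal gas, T constant).
W = nRT ln(V₂/V₁) = 1.91×8.314×325×ln(0.194) = -8470 J.
Q = ΔU + W = -8470 J.
Net over both steps: W = -8470 J, Q = -21300 J, ΔU = -12800 J.

-21300 J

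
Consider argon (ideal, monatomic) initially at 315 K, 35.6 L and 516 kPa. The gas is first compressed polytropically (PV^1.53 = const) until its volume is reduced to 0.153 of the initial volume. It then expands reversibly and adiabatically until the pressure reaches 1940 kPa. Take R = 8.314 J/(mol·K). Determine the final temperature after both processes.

n = P₁V₁/(RT₁) = 516×35.6/(8.314×315) = 7.01 mol.
Step 1 — Polytropic n=1.53: T₂ = T₁(V₁/V₂)^(n−1) = 315×(6.54)^0.53 = 852 K; P₂ = P₁(V₁/V₂)^n = 9120 kPa.
W = (P₁V₁−P₂V₂)/(n−1) = (516×35.6−9120×5.45)/0.53 = -59100 J.
ΔU = nCvΔT = 7.01×12.5×(852−315) = 47000 J.
Q = ΔU + W = -12100 J.
State after step 1: P = 9120 kPa, V = 5.45 L, T = 852 K.
Step 2 — Adiabatic: T₂/T₁ = (P₂/P₁)^((γ−1)/γ) ⇒ T₂ = 852×(0.213)^0.400 = 459 K; V₂ = 13.8 L.
ΔU = nCvΔT = 7.01×12.5×(459−852) = -34400 J.
Q = 0 for an adiabatic process, so W = −ΔU = 34400 J.
Net over both steps: W = -24700 J, Q = -12100 J, ΔU = 12600 J.

459 K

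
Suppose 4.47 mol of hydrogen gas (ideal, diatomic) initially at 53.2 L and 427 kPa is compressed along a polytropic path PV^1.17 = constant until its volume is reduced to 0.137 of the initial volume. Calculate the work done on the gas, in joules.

53700 J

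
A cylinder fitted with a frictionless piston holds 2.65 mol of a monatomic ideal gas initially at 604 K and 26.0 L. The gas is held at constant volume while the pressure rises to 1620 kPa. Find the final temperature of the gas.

1910 K

P₁ = nRT₁/V₁ = 2.65×8.314×604/26.0 = 512 kPa.
Isochoric: V stays 26.0 L; P/T = const ⇒ T₂ = 1910 K, P₂ = 1620 kPa.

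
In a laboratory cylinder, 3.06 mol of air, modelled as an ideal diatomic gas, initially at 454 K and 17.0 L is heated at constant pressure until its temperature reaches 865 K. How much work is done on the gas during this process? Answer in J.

P₁ = nRT₁/V₁ = 3.06×8.314×454/17.0 = 679 kPa.
Isobaric: P stays 679 kPa; V/T = const ⇒ T₂ = 865 K, V₂ = 32.4 L.
W = PΔV = 679×(32.4−17.0) kPa·L = 10500 J.
Work done on the gas = −W_by = -10500 J.

-10500 J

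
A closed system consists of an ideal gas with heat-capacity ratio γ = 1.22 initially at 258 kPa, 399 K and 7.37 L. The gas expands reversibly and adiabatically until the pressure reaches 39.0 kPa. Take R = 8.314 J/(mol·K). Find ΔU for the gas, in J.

-2500 J

n = P₁V₁/(RT₁) = 258×7.37/(8.314×399) = 0.573 mol.
Adiabatic: T₂/T₁ = (P₂/P₁)^((γ−1)/γ) ⇒ T₂ = 399×(0.151)^0.180 = 284 K; V₂ = 34.7 L.
For an ideal gas ΔU = nCvΔT with Cv = R/(γ−1) = 37.8 J/(mol·K).
ΔU = 0.573×37.8×(284−399) = -2500 J.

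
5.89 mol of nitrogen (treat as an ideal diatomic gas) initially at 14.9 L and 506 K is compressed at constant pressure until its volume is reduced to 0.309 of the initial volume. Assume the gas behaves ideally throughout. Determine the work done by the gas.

-17100 J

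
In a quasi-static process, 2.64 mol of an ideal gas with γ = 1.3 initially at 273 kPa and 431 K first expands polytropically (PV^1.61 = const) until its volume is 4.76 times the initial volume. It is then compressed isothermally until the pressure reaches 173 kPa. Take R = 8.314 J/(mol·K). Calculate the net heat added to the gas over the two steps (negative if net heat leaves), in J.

-17300 J

V₁ = nRT₁/P₁ = 2.64×8.314×431/273 = 34.7 L.
Step 1 — Polytropic n=1.61: T₂ = T₁(V₁/V₂)^(n−1) = 431×(0.210)^0.61 = 166 K; P₂ = P₁(V₁/V₂)^n = 22.1 kPa.
W = (P₁V₁−P₂V₂)/(n−1) = (273×34.7−22.1×165)/0.61 = 9520 J.
ΔU = nCvΔT = 2.64×27.7×(166−431) = -19400 J.
Q = ΔU + W = -9840 J.
State after step 1: P = 22.1 kPa, V = 165 L, T = 166 K.
Step 2 — Isothermal: T stays 166 K; PV = const ⇒ V₂ = 21.1 L, P₂ = 173 kPa.
ΔU = 0 (ideal gas, T constant).
W = nRT ln(V₂/V₁) = 2.64×8.314×166×ln(0.128) = -7510 J.
Q = ΔU + W = -7510 J.
Net over both steps: W = 2010 J, Q = -17300 J, ΔU = -19400 J.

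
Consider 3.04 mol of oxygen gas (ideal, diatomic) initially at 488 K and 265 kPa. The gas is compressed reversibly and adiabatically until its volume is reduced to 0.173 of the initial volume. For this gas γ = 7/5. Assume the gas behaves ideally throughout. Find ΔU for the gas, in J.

V₁ = nRT₁/P₁ = 3.04×8.314×488/265 = 46.5 L.
Adiabatic: TV^(γ−1) = const ⇒ T₂ = 488×(5.78)^0.400 = 984 K; PV^γ = const ⇒ P₂ = 3090 kPa.
For an ideal gas ΔU = nCvΔT with Cv = (5/2)R = 20.8 J/(mol·K).
ΔU = 3.04×20.8×(984−488) = 31400 J.

31400 J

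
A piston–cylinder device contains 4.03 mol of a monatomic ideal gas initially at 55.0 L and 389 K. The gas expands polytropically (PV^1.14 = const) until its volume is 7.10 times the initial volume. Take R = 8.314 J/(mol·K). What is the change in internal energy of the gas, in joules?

P₁ = nRT₁/V₁ = 4.03×8.314×389/55.0 = 237 kPa.
Polytropic n=1.14: T₂ = T₁(V₁/V₂)^(n−1) = 389×(0.141)^0.14 = 296 K; P₂ = P₁(V₁/V₂)^n = 25.4 kPa.
For an ideal gas ΔU = nCvΔT with Cv = (3/2)R = 12.5 J/(mol·K).
ΔU = 4.03×12.5×(296−389) = -4690 J.

-4690 J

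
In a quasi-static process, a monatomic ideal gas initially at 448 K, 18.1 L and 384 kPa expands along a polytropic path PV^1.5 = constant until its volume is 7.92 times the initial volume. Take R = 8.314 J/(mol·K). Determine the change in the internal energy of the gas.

n = P₁V₁/(RT₁) = 384×18.1/(8.314×448) = 1.87 mol.
Polytropic n=1.5: T₂ = T₁(V₁/V₂)^(n−1) = 448×(0.126)^0.50 = 159 K; P₂ = P₁(V₁/V₂)^n = 17.2 kPa.
For an ideal gas ΔU = nCvΔT with Cv = (3/2)R = 12.5 J/(mol·K).
ΔU = 1.87×12.5×(159−448) = -6720 J.

-6720 J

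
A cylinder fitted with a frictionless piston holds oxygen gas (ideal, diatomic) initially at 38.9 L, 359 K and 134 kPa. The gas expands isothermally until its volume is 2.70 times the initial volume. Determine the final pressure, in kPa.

Isothermal: T stays 359 K; PV = const ⇒ V₂ = 105 L, P₂ = 49.6 kPa.

49.6 kPa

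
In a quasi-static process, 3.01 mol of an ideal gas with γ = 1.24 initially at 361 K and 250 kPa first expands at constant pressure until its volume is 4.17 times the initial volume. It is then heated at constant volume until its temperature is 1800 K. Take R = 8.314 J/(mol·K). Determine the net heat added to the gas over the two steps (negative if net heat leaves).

179000 J

V₁ = nRT₁/P₁ = 3.01×8.314×361/250 = 36.1 L.
Step 1 — Isobaric: P stays 250 kPa; V/T = const ⇒ T₂ = 1510 K, V₂ = 151 L.
W = PΔV = 250×(151−36.1) kPa·L = 28600 J.
ΔU = nCvΔT = 3.01×34.6×(1510−361) = 119000 J.
Q = ΔU + W = nCpΔT = 148000 J.
State after step 1: P = 250 kPa, V = 151 L, T = 1510 K.
Step 2 — Isochoric: V stays 151 L; P/T = const ⇒ T₂ = 1800 K, P₂ = 299 kPa.
W = 0 (no volume change).
ΔU = nCvΔT = 3.01×34.6×(1800−1510) = 30700 J.
Q = ΔU = 30700 J.
Net over both steps: W = 28600 J, Q = 179000 J, ΔU = 150000 J.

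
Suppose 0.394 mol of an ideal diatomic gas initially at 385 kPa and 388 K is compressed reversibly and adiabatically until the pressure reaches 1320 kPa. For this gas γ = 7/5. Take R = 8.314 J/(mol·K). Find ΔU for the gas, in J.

V₁ = nRT₁/P₁ = 0.394×8.314×388/385 = 3.30 L.
Adiabatic: T₂/T₁ = (P₂/P₁)^((γ−1)/γ) ⇒ T₂ = 388×(3.43)^0.286 = 552 K; V₂ = 1.37 L.
For an ideal gas ΔU = nCvΔT with Cv = (5/2)R = 20.8 J/(mol·K).
ΔU = 0.394×20.8×(552−388) = 1340 J.

1340 J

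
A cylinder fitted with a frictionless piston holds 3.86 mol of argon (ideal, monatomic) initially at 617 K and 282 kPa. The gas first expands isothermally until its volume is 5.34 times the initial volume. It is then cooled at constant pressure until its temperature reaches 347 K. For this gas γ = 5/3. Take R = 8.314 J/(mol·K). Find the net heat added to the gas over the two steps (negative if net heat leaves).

V₁ = nRT₁/P₁ = 3.86×8.314×617/282 = 70.2 L.
Step 1 — Isothermal: T stays 617 K; PV = const ⇒ V₂ = 375 L, P₂ = 52.8 kPa.
ΔU = 0 (ideal gas, T constant).
W = nRT ln(V₂/V₁) = 3.86×8.314×617×ln(5.34) = 33200 J.
Q = ΔU + W = 33200 J.
State after step 1: P = 52.8 kPa, V = 375 L, T = 617 K.
Step 2 — Isobaric: P stays 52.8 kPa; V/T = const ⇒ T₂ = 347 K, V₂ = 211 L.
W = PΔV = 52.8×(211−375) kPa·L = -8660 J.
ΔU = nCvΔT = 3.86×12.5×(347−617) = -13000 J.
Q = ΔU + W = nCpΔT = -21700 J.
Net over both steps: W = 24500 J, Q = 11500 J, ΔU = -13000 J.

11500 J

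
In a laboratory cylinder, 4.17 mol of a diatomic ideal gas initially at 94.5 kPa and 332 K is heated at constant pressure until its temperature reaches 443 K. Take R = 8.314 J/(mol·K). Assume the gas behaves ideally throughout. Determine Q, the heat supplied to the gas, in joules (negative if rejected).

13500 J

V₁ = nRT₁/P₁ = 4.17×8.314×332/94.5 = 122 L.
Isobaric: P stays 94.5 kPa; V/T = const ⇒ T₂ = 443 K, V₂ = 163 L.
W = PΔV = 94.5×(163−122) kPa·L = 3850 J.
ΔU = nCvΔT = 4.17×20.8×(443−332) = 9620 J.
Q = ΔU + W = nCpΔT = 13500 J.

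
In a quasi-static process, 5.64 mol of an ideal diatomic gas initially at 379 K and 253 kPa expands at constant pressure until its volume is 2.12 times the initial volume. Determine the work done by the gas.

V₁ = nRT₁/P₁ = 5.64×8.314×379/253 = 70.2 L.
Isobaric: P stays 253 kPa; V/T = const ⇒ T₂ = 803 K, V₂ = 149 L.
W = PΔV = 253×(149−70.2) kPa·L = 19900 J.

19900 J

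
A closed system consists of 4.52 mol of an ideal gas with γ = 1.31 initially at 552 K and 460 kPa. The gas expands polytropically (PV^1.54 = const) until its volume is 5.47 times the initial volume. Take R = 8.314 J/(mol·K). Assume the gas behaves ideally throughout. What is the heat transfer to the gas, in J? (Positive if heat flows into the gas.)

-17100 J

V₁ = nRT₁/P₁ = 4.52×8.314×552/460 = 45.1 L.
Polytropic n=1.54: T₂ = T₁(V₁/V₂)^(n−1) = 552×(0.183)^0.54 = 221 K; P₂ = P₁(V₁/V₂)^n = 33.6 kPa.
W = (P₁V₁−P₂V₂)/(n−1) = (460×45.1−33.6×247)/0.54 = 23100 J.
ΔU = nCvΔT = 4.52×26.8×(221−552) = -40200 J.
Q = ΔU + W = -17100 J.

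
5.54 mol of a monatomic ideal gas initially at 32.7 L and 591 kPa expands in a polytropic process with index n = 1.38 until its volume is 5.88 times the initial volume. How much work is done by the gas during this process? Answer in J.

T₁ = P₁V₁/(nR) = 591×32.7/(5.54×8.314) = 420 K.
Polytropic n=1.38: T₂ = T₁(V₁/V₂)^(n−1) = 420×(0.170)^0.38 = 214 K; P₂ = P₁(V₁/V₂)^n = 51.3 kPa.
W = (P₁V₁−P₂V₂)/(n−1) = (591×32.7−51.3×192)/0.38 = 24900 J.

24900 J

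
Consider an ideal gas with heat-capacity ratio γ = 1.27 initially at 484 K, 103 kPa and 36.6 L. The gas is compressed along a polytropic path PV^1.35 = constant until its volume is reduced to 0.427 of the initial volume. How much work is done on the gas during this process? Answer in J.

n = P₁V₁/(RT₁) = 103×36.6/(8.314×484) = 0.937 mol.
Polytropic n=1.35: T₂ = T₁(V₁/V₂)^(n−1) = 484×(2.34)^0.35 = 652 K; P₂ = P₁(V₁/V₂)^n = 325 kPa.
W = (P₁V₁−P₂V₂)/(n−1) = (103×36.6−325×15.6)/0.35 = -3740 J.
Work done on the gas = −W_by = 3740 J.

3740 J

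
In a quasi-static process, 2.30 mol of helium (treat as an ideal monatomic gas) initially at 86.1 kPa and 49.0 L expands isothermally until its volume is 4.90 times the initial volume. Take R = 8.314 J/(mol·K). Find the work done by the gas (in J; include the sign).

6700 J

T₁ = P₁V₁/(nR) = 86.1×49.0/(2.30×8.314) = 221 K.
Isothermal: T stays 221 K; PV = const ⇒ V₂ = 240 L, P₂ = 17.6 kPa.
W = nRT ln(V₂/V₁) = 2.30×8.314×221×ln(4.90) = 6700 J.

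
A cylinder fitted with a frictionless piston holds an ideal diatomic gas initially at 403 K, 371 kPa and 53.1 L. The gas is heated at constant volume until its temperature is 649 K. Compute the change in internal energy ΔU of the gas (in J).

30100 J

n = P₁V₁/(RT₁) = 371×53.1/(8.314×403) = 5.88 mol.
Isochoric: V stays 53.1 L; P/T = const ⇒ T₂ = 649 K, P₂ = 597 kPa.
For an ideal gas ΔU = nCvΔT with Cv = (5/2)R = 20.8 J/(mol·K).
ΔU = 5.88×20.8×(649−403) = 30100 J.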